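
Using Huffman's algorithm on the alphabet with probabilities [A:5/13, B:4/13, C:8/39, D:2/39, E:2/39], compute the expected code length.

Huffman tree construction:
Combine smallest probabilities repeatedly
Resulting codes:
  A: 0 (length 1)
  B: 10 (length 2)
  C: 111 (length 3)
  D: 1100 (length 4)
  E: 1101 (length 4)
Average length = Σ p(s) × length(s) = 2.0256 bits


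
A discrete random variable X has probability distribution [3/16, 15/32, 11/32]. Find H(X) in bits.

H(X) = -Σ p(x) log₂ p(x)
  -3/16 × log₂(3/16) = 0.4528
  -15/32 × log₂(15/32) = 0.5124
  -11/32 × log₂(11/32) = 0.5296
H(X) = 1.4948 bits


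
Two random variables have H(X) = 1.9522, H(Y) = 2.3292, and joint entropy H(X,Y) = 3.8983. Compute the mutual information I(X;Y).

I(X;Y) = H(X) + H(Y) - H(X,Y)
I(X;Y) = 1.9522 + 2.3292 - 3.8983 = 0.3831 bits


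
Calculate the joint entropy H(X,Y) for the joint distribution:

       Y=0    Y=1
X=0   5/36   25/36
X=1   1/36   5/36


H(X,Y) = -Σ p(x,y) log₂ p(x,y)
  p(0,0)=5/36: -0.1389 × log₂(0.1389) = 0.3956
  p(0,1)=25/36: -0.6944 × log₂(0.6944) = 0.3653
  p(1,0)=1/36: -0.0278 × log₂(0.0278) = 0.1436
  p(1,1)=5/36: -0.1389 × log₂(0.1389) = 0.3956
H(X,Y) = 1.3000 bits


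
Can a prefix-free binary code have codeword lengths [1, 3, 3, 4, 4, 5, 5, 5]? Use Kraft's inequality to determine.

Kraft inequality: Σ 2^(-l_i) ≤ 1 for prefix-free code
Calculating: 2^(-1) + 2^(-3) + 2^(-3) + 2^(-4) + 2^(-4) + 2^(-5) + 2^(-5) + 2^(-5)
= 0.5 + 0.125 + 0.125 + 0.0625 + 0.0625 + 0.03125 + 0.03125 + 0.03125
= 0.9688
Since 0.9688 ≤ 1, prefix-free code exists


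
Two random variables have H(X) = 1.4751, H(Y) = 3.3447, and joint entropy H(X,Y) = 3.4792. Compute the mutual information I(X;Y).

I(X;Y) = H(X) + H(Y) - H(X,Y)
I(X;Y) = 1.4751 + 3.3447 - 3.4792 = 1.3406 bits


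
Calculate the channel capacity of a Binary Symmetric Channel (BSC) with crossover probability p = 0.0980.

For BSC with error probability p:
C = 1 - H(p) where H(p) is binary entropy
H(0.0980) = -0.0980 × log₂(0.0980) - 0.9020 × log₂(0.9020)
H(p) = 0.4626
C = 1 - 0.4626 = 0.5374 bits/use


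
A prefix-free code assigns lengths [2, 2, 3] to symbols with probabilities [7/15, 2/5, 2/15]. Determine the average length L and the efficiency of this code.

Average length L = Σ p_i × l_i = 2.1333 bits
Entropy H = 1.4295 bits
Efficiency η = H/L × 100% = 67.01%


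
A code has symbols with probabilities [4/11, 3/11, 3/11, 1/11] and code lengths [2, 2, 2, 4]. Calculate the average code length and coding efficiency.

Average length L = Σ p_i × l_i = 2.1818 bits
Entropy H = 1.8676 bits
Efficiency η = H/L × 100% = 85.60%


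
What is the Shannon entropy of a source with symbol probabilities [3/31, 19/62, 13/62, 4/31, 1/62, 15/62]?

H(X) = -Σ p(x) log₂ p(x)
  -3/31 × log₂(3/31) = 0.3261
  -19/62 × log₂(19/62) = 0.5229
  -13/62 × log₂(13/62) = 0.4726
  -4/31 × log₂(4/31) = 0.3812
  -1/62 × log₂(1/62) = 0.0960
  -15/62 × log₂(15/62) = 0.4953
H(X) = 2.2940 bits


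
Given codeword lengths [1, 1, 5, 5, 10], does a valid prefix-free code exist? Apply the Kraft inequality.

Kraft inequality: Σ 2^(-l_i) ≤ 1 for prefix-free code
Calculating: 2^(-1) + 2^(-1) + 2^(-5) + 2^(-5) + 2^(-10)
= 0.5 + 0.5 + 0.03125 + 0.03125 + 0.0009765625
= 1.0635
Since 1.0635 > 1, prefix-free code does not exist


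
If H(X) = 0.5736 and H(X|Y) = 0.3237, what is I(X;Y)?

I(X;Y) = H(X) - H(X|Y)
I(X;Y) = 0.5736 - 0.3237 = 0.2499 bits


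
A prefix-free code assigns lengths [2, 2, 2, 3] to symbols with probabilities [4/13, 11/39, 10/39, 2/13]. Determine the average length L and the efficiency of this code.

Average length L = Σ p_i × l_i = 2.1538 bits
Entropy H = 1.9571 bits
Efficiency η = H/L × 100% = 90.87%


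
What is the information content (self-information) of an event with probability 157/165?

Information content I(x) = -log₂(p(x))
I = -log₂(157/165) = -log₂(0.9515)
I = 0.0717 bits


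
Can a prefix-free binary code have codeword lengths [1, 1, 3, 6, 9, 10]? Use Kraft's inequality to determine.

Kraft inequality: Σ 2^(-l_i) ≤ 1 for prefix-free code
Calculating: 2^(-1) + 2^(-1) + 2^(-3) + 2^(-6) + 2^(-9) + 2^(-10)
= 0.5 + 0.5 + 0.125 + 0.015625 + 0.001953125 + 0.0009765625
= 1.1436
Since 1.1436 > 1, prefix-free code does not exist


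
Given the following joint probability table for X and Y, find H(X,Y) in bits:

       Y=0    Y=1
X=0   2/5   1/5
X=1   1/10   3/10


H(X,Y) = -Σ p(x,y) log₂ p(x,y)
  p(0,0)=2/5: -0.4000 × log₂(0.4000) = 0.5288
  p(0,1)=1/5: -0.2000 × log₂(0.2000) = 0.4644
  p(1,0)=1/10: -0.1000 × log₂(0.1000) = 0.3322
  p(1,1)=3/10: -0.3000 × log₂(0.3000) = 0.5211
H(X,Y) = 1.8464 bits


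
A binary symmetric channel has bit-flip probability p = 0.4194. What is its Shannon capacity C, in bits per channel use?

For BSC with error probability p:
C = 1 - H(p) where H(p) is binary entropy
H(0.4194) = -0.4194 × log₂(0.4194) - 0.5806 × log₂(0.5806)
H(p) = 0.9812
C = 1 - 0.9812 = 0.0188 bits/use


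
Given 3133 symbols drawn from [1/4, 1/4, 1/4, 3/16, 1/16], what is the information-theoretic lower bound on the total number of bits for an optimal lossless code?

Entropy H = 2.2028 bits/symbol
Minimum bits = H × n = 2.2028 × 3133
= 6901.43 bits


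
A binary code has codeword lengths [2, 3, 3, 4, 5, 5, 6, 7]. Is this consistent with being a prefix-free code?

Kraft inequality: Σ 2^(-l_i) ≤ 1 for prefix-free code
Calculating: 2^(-2) + 2^(-3) + 2^(-3) + 2^(-4) + 2^(-5) + 2^(-5) + 2^(-6) + 2^(-7)
= 0.25 + 0.125 + 0.125 + 0.0625 + 0.03125 + 0.03125 + 0.015625 + 0.0078125
= 0.6484
Since 0.6484 ≤ 1, prefix-free code exists


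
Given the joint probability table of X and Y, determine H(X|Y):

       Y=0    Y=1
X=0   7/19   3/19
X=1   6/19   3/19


H(X|Y) = Σ_y p(y) H(X|Y=y)
  p(Y=0) = 13/19, H(X|Y=0) = 0.9957
  p(Y=1) = 6/19, H(X|Y=1) = 1.0000
H(X|Y) = 0.6842×0.9957 + 0.3158×1.0000 = 0.9971 bits


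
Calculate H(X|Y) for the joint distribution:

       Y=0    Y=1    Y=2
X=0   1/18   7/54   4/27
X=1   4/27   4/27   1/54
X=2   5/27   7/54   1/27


H(X|Y) = Σ_y p(y) H(X|Y=y)
  p(Y=0) = 7/18, H(X|Y=0) = 1.4412
  p(Y=1) = 11/27, H(X|Y=1) = 1.5820
  p(Y=2) = 11/54, H(X|Y=2) = 1.0958
H(X|Y) = 0.3889×1.4412 + 0.4074×1.5820 + 0.2037×1.0958 = 1.4282 bits


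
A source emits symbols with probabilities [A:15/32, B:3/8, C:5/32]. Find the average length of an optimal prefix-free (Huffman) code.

Huffman tree construction:
Combine smallest probabilities repeatedly
Resulting codes:
  A: 0 (length 1)
  B: 11 (length 2)
  C: 10 (length 2)
Average length = Σ p(s) × length(s) = 1.5312 bits


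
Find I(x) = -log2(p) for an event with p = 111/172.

Information content I(x) = -log₂(p(x))
I = -log₂(111/172) = -log₂(0.6453)
I = 0.6318 bits


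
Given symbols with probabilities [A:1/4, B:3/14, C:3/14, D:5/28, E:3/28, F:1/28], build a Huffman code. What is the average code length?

Huffman tree construction:
Combine smallest probabilities repeatedly
Resulting codes:
  A: 10 (length 2)
  B: 00 (length 2)
  C: 01 (length 2)
  D: 111 (length 3)
  E: 1101 (length 4)
  F: 1100 (length 4)
Average length = Σ p(s) × length(s) = 2.4643 bits


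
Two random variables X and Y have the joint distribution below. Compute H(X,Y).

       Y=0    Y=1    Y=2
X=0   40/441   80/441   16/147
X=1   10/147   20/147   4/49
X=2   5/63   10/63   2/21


H(X,Y) = -Σ p(x,y) log₂ p(x,y)
  p(0,0)=40/441: -0.0907 × log₂(0.0907) = 0.3141
  p(0,1)=80/441: -0.1814 × log₂(0.1814) = 0.4467
  p(0,2)=16/147: -0.1088 × log₂(0.1088) = 0.3483
  p(1,0)=10/147: -0.0680 × log₂(0.0680) = 0.2638
  p(1,1)=20/147: -0.1361 × log₂(0.1361) = 0.3915
  p(1,2)=4/49: -0.0816 × log₂(0.0816) = 0.2951
  p(2,0)=5/63: -0.0794 × log₂(0.0794) = 0.2901
  p(2,1)=10/63: -0.1587 × log₂(0.1587) = 0.4215
  p(2,2)=2/21: -0.0952 × log₂(0.0952) = 0.3231
H(X,Y) = 3.0942 bits


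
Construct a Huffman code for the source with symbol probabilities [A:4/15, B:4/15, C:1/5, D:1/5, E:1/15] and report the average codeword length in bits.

Huffman tree construction:
Combine smallest probabilities repeatedly
Resulting codes:
  A: 01 (length 2)
  B: 10 (length 2)
  C: 111 (length 3)
  D: 00 (length 2)
  E: 110 (length 3)
Average length = Σ p(s) × length(s) = 2.2667 bits


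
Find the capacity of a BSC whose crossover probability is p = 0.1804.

For BSC with error probability p:
C = 1 - H(p) where H(p) is binary entropy
H(0.1804) = -0.1804 × log₂(0.1804) - 0.8196 × log₂(0.8196)
H(p) = 0.6810
C = 1 - 0.6810 = 0.3190 bits/use


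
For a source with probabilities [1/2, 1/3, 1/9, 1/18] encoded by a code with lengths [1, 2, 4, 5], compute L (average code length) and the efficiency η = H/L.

Average length L = Σ p_i × l_i = 1.8889 bits
Entropy H = 1.6122 bits
Efficiency η = H/L × 100% = 85.35%


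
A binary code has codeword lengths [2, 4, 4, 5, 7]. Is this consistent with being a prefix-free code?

Kraft inequality: Σ 2^(-l_i) ≤ 1 for prefix-free code
Calculating: 2^(-2) + 2^(-4) + 2^(-4) + 2^(-5) + 2^(-7)
= 0.25 + 0.0625 + 0.0625 + 0.03125 + 0.0078125
= 0.4141
Since 0.4141 ≤ 1, prefix-free code exists


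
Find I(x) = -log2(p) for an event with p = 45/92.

Information content I(x) = -log₂(p(x))
I = -log₂(45/92) = -log₂(0.4891)
I = 1.0317 bits


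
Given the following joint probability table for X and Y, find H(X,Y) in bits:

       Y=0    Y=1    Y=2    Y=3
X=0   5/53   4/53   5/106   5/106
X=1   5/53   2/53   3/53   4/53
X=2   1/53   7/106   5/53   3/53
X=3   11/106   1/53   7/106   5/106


H(X,Y) = -Σ p(x,y) log₂ p(x,y)
  p(0,0)=5/53: -0.0943 × log₂(0.0943) = 0.3213
  p(0,1)=4/53: -0.0755 × log₂(0.0755) = 0.2814
  p(0,2)=5/106: -0.0472 × log₂(0.0472) = 0.2078
  p(0,3)=5/106: -0.0472 × log₂(0.0472) = 0.2078
  p(1,0)=5/53: -0.0943 × log₂(0.0943) = 0.3213
  p(1,1)=2/53: -0.0377 × log₂(0.0377) = 0.1784
  p(1,2)=3/53: -0.0566 × log₂(0.0566) = 0.2345
  p(1,3)=4/53: -0.0755 × log₂(0.0755) = 0.2814
  p(2,0)=1/53: -0.0189 × log₂(0.0189) = 0.1081
  p(2,1)=7/106: -0.0660 × log₂(0.0660) = 0.2589
  p(2,2)=5/53: -0.0943 × log₂(0.0943) = 0.3213
  p(2,3)=3/53: -0.0566 × log₂(0.0566) = 0.2345
  p(3,0)=11/106: -0.1038 × log₂(0.1038) = 0.3392
  p(3,1)=1/53: -0.0189 × log₂(0.0189) = 0.1081
  p(3,2)=7/106: -0.0660 × log₂(0.0660) = 0.2589
  p(3,3)=5/106: -0.0472 × log₂(0.0472) = 0.2078
H(X,Y) = 3.8707 bits


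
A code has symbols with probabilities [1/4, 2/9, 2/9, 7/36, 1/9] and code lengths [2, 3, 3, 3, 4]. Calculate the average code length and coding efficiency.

Average length L = Σ p_i × l_i = 2.8611 bits
Entropy H = 2.2760 bits
Efficiency η = H/L × 100% = 79.55%


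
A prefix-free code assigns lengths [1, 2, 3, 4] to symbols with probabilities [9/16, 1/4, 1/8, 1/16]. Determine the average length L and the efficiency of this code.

Average length L = Σ p_i × l_i = 1.6875 bits
Entropy H = 1.5919 bits
Efficiency η = H/L × 100% = 94.34%


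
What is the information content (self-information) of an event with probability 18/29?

Information content I(x) = -log₂(p(x))
I = -log₂(18/29) = -log₂(0.6207)
I = 0.6881 bits


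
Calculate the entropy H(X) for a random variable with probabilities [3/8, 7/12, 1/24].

H(X) = -Σ p(x) log₂ p(x)
  -3/8 × log₂(3/8) = 0.5306
  -7/12 × log₂(7/12) = 0.4536
  -1/24 × log₂(1/24) = 0.1910
H(X) = 1.1753 bits


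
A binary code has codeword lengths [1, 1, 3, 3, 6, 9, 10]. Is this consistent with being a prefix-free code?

Kraft inequality: Σ 2^(-l_i) ≤ 1 for prefix-free code
Calculating: 2^(-1) + 2^(-1) + 2^(-3) + 2^(-3) + 2^(-6) + 2^(-9) + 2^(-10)
= 0.5 + 0.5 + 0.125 + 0.125 + 0.015625 + 0.001953125 + 0.0009765625
= 1.2686
Since 1.2686 > 1, prefix-free code does not exist


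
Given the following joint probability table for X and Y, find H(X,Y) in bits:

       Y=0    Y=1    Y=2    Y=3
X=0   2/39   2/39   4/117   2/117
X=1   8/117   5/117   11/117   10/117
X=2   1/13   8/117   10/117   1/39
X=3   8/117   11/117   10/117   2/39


H(X,Y) = -Σ p(x,y) log₂ p(x,y)
  p(0,0)=2/39: -0.0513 × log₂(0.0513) = 0.2198
  p(0,1)=2/39: -0.0513 × log₂(0.0513) = 0.2198
  p(0,2)=4/117: -0.0342 × log₂(0.0342) = 0.1665
  p(0,3)=2/117: -0.0171 × log₂(0.0171) = 0.1003
  p(1,0)=8/117: -0.0684 × log₂(0.0684) = 0.2646
  p(1,1)=5/117: -0.0427 × log₂(0.0427) = 0.1944
  p(1,2)=11/117: -0.0940 × log₂(0.0940) = 0.3207
  p(1,3)=10/117: -0.0855 × log₂(0.0855) = 0.3033
  p(2,0)=1/13: -0.0769 × log₂(0.0769) = 0.2846
  p(2,1)=8/117: -0.0684 × log₂(0.0684) = 0.2646
  p(2,2)=10/117: -0.0855 × log₂(0.0855) = 0.3033
  p(2,3)=1/39: -0.0256 × log₂(0.0256) = 0.1355
  p(3,0)=8/117: -0.0684 × log₂(0.0684) = 0.2646
  p(3,1)=11/117: -0.0940 × log₂(0.0940) = 0.3207
  p(3,2)=10/117: -0.0855 × log₂(0.0855) = 0.3033
  p(3,3)=2/39: -0.0513 × log₂(0.0513) = 0.2198
H(X,Y) = 3.8858 bits


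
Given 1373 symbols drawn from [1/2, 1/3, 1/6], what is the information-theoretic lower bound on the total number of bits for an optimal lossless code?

Entropy H = 1.4591 bits/symbol
Minimum bits = H × n = 1.4591 × 1373
= 2003.41 bits


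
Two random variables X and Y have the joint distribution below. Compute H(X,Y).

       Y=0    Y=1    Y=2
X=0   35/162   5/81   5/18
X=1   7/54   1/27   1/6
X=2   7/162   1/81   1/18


H(X,Y) = -Σ p(x,y) log₂ p(x,y)
  p(0,0)=35/162: -0.2160 × log₂(0.2160) = 0.4776
  p(0,1)=5/81: -0.0617 × log₂(0.0617) = 0.2480
  p(0,2)=5/18: -0.2778 × log₂(0.2778) = 0.5133
  p(1,0)=7/54: -0.1296 × log₂(0.1296) = 0.3821
  p(1,1)=1/27: -0.0370 × log₂(0.0370) = 0.1761
  p(1,2)=1/6: -0.1667 × log₂(0.1667) = 0.4308
  p(2,0)=7/162: -0.0432 × log₂(0.0432) = 0.1958
  p(2,1)=1/81: -0.0123 × log₂(0.0123) = 0.0783
  p(2,2)=1/18: -0.0556 × log₂(0.0556) = 0.2317
H(X,Y) = 2.7337 bits


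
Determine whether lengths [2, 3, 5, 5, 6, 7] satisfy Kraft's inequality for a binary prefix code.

Kraft inequality: Σ 2^(-l_i) ≤ 1 for prefix-free code
Calculating: 2^(-2) + 2^(-3) + 2^(-5) + 2^(-5) + 2^(-6) + 2^(-7)
= 0.25 + 0.125 + 0.03125 + 0.03125 + 0.015625 + 0.0078125
= 0.4609
Since 0.4609 ≤ 1, prefix-free code exists


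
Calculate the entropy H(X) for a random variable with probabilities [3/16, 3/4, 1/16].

H(X) = -Σ p(x) log₂ p(x)
  -3/16 × log₂(3/16) = 0.4528
  -3/4 × log₂(3/4) = 0.3113
  -1/16 × log₂(1/16) = 0.2500
H(X) = 1.0141 bits


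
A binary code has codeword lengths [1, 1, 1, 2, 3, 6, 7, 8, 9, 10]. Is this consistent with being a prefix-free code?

Kraft inequality: Σ 2^(-l_i) ≤ 1 for prefix-free code
Calculating: 2^(-1) + 2^(-1) + 2^(-1) + 2^(-2) + 2^(-3) + 2^(-6) + 2^(-7) + 2^(-8) + 2^(-9) + 2^(-10)
= 0.5 + 0.5 + 0.5 + 0.25 + 0.125 + 0.015625 + 0.0078125 + 0.00390625 + 0.001953125 + 0.0009765625
= 1.9053
Since 1.9053 > 1, prefix-free code does not exist


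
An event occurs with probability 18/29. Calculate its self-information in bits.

Information content I(x) = -log₂(p(x))
I = -log₂(18/29) = -log₂(0.6207)
I = 0.6881 bits


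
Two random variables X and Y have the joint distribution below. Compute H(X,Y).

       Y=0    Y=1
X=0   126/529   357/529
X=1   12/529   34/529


H(X,Y) = -Σ p(x,y) log₂ p(x,y)
  p(0,0)=126/529: -0.2382 × log₂(0.2382) = 0.4930
  p(0,1)=357/529: -0.6749 × log₂(0.6749) = 0.3829
  p(1,0)=12/529: -0.0227 × log₂(0.0227) = 0.1239
  p(1,1)=34/529: -0.0643 × log₂(0.0643) = 0.2545
H(X,Y) = 1.2543 bits


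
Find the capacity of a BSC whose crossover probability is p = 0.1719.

For BSC with error probability p:
C = 1 - H(p) where H(p) is binary entropy
H(0.1719) = -0.1719 × log₂(0.1719) - 0.8281 × log₂(0.8281)
H(p) = 0.6620
C = 1 - 0.6620 = 0.3380 bits/use


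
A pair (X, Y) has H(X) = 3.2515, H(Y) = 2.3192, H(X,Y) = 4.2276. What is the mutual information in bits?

I(X;Y) = H(X) + H(Y) - H(X,Y)
I(X;Y) = 3.2515 + 2.3192 - 4.2276 = 1.3431 bits


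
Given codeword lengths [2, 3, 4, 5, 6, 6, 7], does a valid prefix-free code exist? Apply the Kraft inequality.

Kraft inequality: Σ 2^(-l_i) ≤ 1 for prefix-free code
Calculating: 2^(-2) + 2^(-3) + 2^(-4) + 2^(-5) + 2^(-6) + 2^(-6) + 2^(-7)
= 0.25 + 0.125 + 0.0625 + 0.03125 + 0.015625 + 0.015625 + 0.0078125
= 0.5078
Since 0.5078 ≤ 1, prefix-free code exists


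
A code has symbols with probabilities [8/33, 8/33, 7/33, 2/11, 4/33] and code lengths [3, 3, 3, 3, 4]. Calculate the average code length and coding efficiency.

Average length L = Σ p_i × l_i = 3.1212 bits
Entropy H = 2.2819 bits
Efficiency η = H/L × 100% = 73.11%


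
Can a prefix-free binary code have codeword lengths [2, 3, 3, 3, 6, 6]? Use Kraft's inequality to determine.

Kraft inequality: Σ 2^(-l_i) ≤ 1 for prefix-free code
Calculating: 2^(-2) + 2^(-3) + 2^(-3) + 2^(-3) + 2^(-6) + 2^(-6)
= 0.25 + 0.125 + 0.125 + 0.125 + 0.015625 + 0.015625
= 0.6562
Since 0.6562 ≤ 1, prefix-free code exists


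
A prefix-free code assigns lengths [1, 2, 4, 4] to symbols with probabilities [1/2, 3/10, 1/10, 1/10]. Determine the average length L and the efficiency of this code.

Average length L = Σ p_i × l_i = 1.9000 bits
Entropy H = 1.6855 bits
Efficiency η = H/L × 100% = 88.71%


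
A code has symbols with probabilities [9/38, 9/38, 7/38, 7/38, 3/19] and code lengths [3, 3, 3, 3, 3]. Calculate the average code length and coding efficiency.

Average length L = Σ p_i × l_i = 3.0000 bits
Entropy H = 2.3039 bits
Efficiency η = H/L × 100% = 76.80%


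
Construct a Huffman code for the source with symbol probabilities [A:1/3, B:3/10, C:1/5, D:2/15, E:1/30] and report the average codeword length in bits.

Huffman tree construction:
Combine smallest probabilities repeatedly
Resulting codes:
  A: 11 (length 2)
  B: 10 (length 2)
  C: 01 (length 2)
  D: 001 (length 3)
  E: 000 (length 3)
Average length = Σ p(s) × length(s) = 2.1667 bits


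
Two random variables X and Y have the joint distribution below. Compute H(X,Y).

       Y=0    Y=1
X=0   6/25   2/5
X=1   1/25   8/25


H(X,Y) = -Σ p(x,y) log₂ p(x,y)
  p(0,0)=6/25: -0.2400 × log₂(0.2400) = 0.4941
  p(0,1)=2/5: -0.4000 × log₂(0.4000) = 0.5288
  p(1,0)=1/25: -0.0400 × log₂(0.0400) = 0.1858
  p(1,1)=8/25: -0.3200 × log₂(0.3200) = 0.5260
H(X,Y) = 1.7347 bits


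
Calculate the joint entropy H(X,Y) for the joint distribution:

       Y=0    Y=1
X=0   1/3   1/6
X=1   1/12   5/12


H(X,Y) = -Σ p(x,y) log₂ p(x,y)
  p(0,0)=1/3: -0.3333 × log₂(0.3333) = 0.5283
  p(0,1)=1/6: -0.1667 × log₂(0.1667) = 0.4308
  p(1,0)=1/12: -0.0833 × log₂(0.0833) = 0.2987
  p(1,1)=5/12: -0.4167 × log₂(0.4167) = 0.5263
H(X,Y) = 1.7842 bits


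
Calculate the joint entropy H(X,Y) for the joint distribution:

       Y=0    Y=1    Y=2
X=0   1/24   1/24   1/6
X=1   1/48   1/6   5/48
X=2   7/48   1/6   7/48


H(X,Y) = -Σ p(x,y) log₂ p(x,y)
  p(0,0)=1/24: -0.0417 × log₂(0.0417) = 0.1910
  p(0,1)=1/24: -0.0417 × log₂(0.0417) = 0.1910
  p(0,2)=1/6: -0.1667 × log₂(0.1667) = 0.4308
  p(1,0)=1/48: -0.0208 × log₂(0.0208) = 0.1164
  p(1,1)=1/6: -0.1667 × log₂(0.1667) = 0.4308
  p(1,2)=5/48: -0.1042 × log₂(0.1042) = 0.3399
  p(2,0)=7/48: -0.1458 × log₂(0.1458) = 0.4051
  p(2,1)=1/6: -0.1667 × log₂(0.1667) = 0.4308
  p(2,2)=7/48: -0.1458 × log₂(0.1458) = 0.4051
H(X,Y) = 2.9409 bits


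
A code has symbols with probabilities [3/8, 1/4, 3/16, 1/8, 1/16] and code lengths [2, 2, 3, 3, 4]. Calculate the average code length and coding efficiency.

Average length L = Σ p_i × l_i = 2.4375 bits
Entropy H = 2.1085 bits
Efficiency η = H/L × 100% = 86.50%


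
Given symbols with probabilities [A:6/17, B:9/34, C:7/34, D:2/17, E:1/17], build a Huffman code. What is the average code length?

Huffman tree construction:
Combine smallest probabilities repeatedly
Resulting codes:
  A: 11 (length 2)
  B: 10 (length 2)
  C: 01 (length 2)
  D: 001 (length 3)
  E: 000 (length 3)
Average length = Σ p(s) × length(s) = 2.1765 bits


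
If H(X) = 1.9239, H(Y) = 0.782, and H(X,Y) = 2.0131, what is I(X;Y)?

I(X;Y) = H(X) + H(Y) - H(X,Y)
I(X;Y) = 1.9239 + 0.782 - 2.0131 = 0.6928 bits


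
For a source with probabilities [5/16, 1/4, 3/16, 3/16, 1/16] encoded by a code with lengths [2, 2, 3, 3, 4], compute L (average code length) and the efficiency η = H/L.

Average length L = Σ p_i × l_i = 2.5000 bits
Entropy H = 2.1800 bits
Efficiency η = H/L × 100% = 87.20%


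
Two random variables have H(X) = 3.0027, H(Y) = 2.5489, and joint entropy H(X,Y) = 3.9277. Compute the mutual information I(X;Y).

I(X;Y) = H(X) + H(Y) - H(X,Y)
I(X;Y) = 3.0027 + 2.5489 - 3.9277 = 1.6239 bits


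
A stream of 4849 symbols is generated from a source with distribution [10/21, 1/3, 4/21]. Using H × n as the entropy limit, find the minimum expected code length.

Entropy H = 1.4937 bits/symbol
Minimum bits = H × n = 1.4937 × 4849
= 7243.00 bits


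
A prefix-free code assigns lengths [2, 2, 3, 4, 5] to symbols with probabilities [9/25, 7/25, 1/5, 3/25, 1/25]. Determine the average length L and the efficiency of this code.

Average length L = Σ p_i × l_i = 2.5600 bits
Entropy H = 2.0620 bits
Efficiency η = H/L × 100% = 80.55%


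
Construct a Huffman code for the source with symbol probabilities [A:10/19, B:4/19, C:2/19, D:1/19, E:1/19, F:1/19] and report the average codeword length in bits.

Huffman tree construction:
Combine smallest probabilities repeatedly
Resulting codes:
  A: 1 (length 1)
  B: 00 (length 2)
  C: 0111 (length 4)
  D: 0100 (length 4)
  E: 0101 (length 4)
  F: 0110 (length 4)
Average length = Σ p(s) × length(s) = 2.0000 bits


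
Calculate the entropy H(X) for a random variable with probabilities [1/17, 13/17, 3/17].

H(X) = -Σ p(x) log₂ p(x)
  -1/17 × log₂(1/17) = 0.2404
  -13/17 × log₂(13/17) = 0.2960
  -3/17 × log₂(3/17) = 0.4416
H(X) = 0.9780 bits


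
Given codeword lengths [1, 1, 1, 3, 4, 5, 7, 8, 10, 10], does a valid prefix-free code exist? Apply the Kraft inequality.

Kraft inequality: Σ 2^(-l_i) ≤ 1 for prefix-free code
Calculating: 2^(-1) + 2^(-1) + 2^(-1) + 2^(-3) + 2^(-4) + 2^(-5) + 2^(-7) + 2^(-8) + 2^(-10) + 2^(-10)
= 0.5 + 0.5 + 0.5 + 0.125 + 0.0625 + 0.03125 + 0.0078125 + 0.00390625 + 0.0009765625 + 0.0009765625
= 1.7324
Since 1.7324 > 1, prefix-free code does not exist


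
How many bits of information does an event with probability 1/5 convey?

Information content I(x) = -log₂(p(x))
I = -log₂(1/5) = -log₂(0.2000)
I = 2.3219 bits


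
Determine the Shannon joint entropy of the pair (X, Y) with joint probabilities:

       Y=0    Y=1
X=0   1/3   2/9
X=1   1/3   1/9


H(X,Y) = -Σ p(x,y) log₂ p(x,y)
  p(0,0)=1/3: -0.3333 × log₂(0.3333) = 0.5283
  p(0,1)=2/9: -0.2222 × log₂(0.2222) = 0.4822
  p(1,0)=1/3: -0.3333 × log₂(0.3333) = 0.5283
  p(1,1)=1/9: -0.1111 × log₂(0.1111) = 0.3522
H(X,Y) = 1.8911 bits


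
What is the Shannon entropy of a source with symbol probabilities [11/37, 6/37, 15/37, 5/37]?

H(X) = -Σ p(x) log₂ p(x)
  -11/37 × log₂(11/37) = 0.5203
  -6/37 × log₂(6/37) = 0.4256
  -15/37 × log₂(15/37) = 0.5281
  -5/37 × log₂(5/37) = 0.3902
H(X) = 1.8641 bits


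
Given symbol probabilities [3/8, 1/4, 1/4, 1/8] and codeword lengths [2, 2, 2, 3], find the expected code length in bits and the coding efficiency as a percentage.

Average length L = Σ p_i × l_i = 2.1250 bits
Entropy H = 1.9056 bits
Efficiency η = H/L × 100% = 89.68%


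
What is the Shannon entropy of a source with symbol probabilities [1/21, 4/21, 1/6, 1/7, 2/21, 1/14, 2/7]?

H(X) = -Σ p(x) log₂ p(x)
  -1/21 × log₂(1/21) = 0.2092
  -4/21 × log₂(4/21) = 0.4557
  -1/6 × log₂(1/6) = 0.4308
  -1/7 × log₂(1/7) = 0.4011
  -2/21 × log₂(2/21) = 0.3231
  -1/14 × log₂(1/14) = 0.2720
  -2/7 × log₂(2/7) = 0.5164
H(X) = 2.6081 bits


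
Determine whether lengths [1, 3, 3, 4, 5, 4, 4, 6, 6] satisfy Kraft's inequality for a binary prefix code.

Kraft inequality: Σ 2^(-l_i) ≤ 1 for prefix-free code
Calculating: 2^(-1) + 2^(-3) + 2^(-3) + 2^(-4) + 2^(-5) + 2^(-4) + 2^(-4) + 2^(-6) + 2^(-6)
= 0.5 + 0.125 + 0.125 + 0.0625 + 0.03125 + 0.0625 + 0.0625 + 0.015625 + 0.015625
= 1.0000
Since 1.0000 ≤ 1, prefix-free code exists


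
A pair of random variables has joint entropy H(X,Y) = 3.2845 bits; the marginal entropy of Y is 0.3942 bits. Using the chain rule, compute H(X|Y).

Chain rule: H(X,Y) = H(X|Y) + H(Y)
H(X|Y) = H(X,Y) - H(Y) = 3.2845 - 0.3942 = 2.8903 bits


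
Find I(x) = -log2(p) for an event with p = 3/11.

Information content I(x) = -log₂(p(x))
I = -log₂(3/11) = -log₂(0.2727)
I = 1.8745 bits


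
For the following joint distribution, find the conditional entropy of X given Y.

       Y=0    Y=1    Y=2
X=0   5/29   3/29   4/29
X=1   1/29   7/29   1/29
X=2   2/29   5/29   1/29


H(X|Y) = Σ_y p(y) H(X|Y=y)
  p(Y=0) = 8/29, H(X|Y=0) = 1.2988
  p(Y=1) = 15/29, H(X|Y=1) = 1.5058
  p(Y=2) = 6/29, H(X|Y=2) = 1.2516
H(X|Y) = 0.2759×1.2988 + 0.5172×1.5058 + 0.2069×1.2516 = 1.3961 bits


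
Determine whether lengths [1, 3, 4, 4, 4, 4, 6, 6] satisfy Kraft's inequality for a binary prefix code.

Kraft inequality: Σ 2^(-l_i) ≤ 1 for prefix-free code
Calculating: 2^(-1) + 2^(-3) + 2^(-4) + 2^(-4) + 2^(-4) + 2^(-4) + 2^(-6) + 2^(-6)
= 0.5 + 0.125 + 0.0625 + 0.0625 + 0.0625 + 0.0625 + 0.015625 + 0.015625
= 0.9062
Since 0.9062 ≤ 1, prefix-free code exists


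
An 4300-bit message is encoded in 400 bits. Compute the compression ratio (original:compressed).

Compression ratio = Original / Compressed
= 4300 / 400 = 10.75:1


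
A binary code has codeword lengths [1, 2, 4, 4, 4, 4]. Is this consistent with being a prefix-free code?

Kraft inequality: Σ 2^(-l_i) ≤ 1 for prefix-free code
Calculating: 2^(-1) + 2^(-2) + 2^(-4) + 2^(-4) + 2^(-4) + 2^(-4)
= 0.5 + 0.25 + 0.0625 + 0.0625 + 0.0625 + 0.0625
= 1.0000
Since 1.0000 ≤ 1, prefix-free code exists


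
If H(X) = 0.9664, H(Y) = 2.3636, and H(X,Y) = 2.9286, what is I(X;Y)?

I(X;Y) = H(X) + H(Y) - H(X,Y)
I(X;Y) = 0.9664 + 2.3636 - 2.9286 = 0.4014 bits


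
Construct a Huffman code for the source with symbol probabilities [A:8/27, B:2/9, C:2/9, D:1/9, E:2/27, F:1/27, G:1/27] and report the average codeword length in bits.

Huffman tree construction:
Combine smallest probabilities repeatedly
Resulting codes:
  A: 11 (length 2)
  B: 00 (length 2)
  C: 01 (length 2)
  D: 100 (length 3)
  E: 1010 (length 4)
  F: 10110 (length 5)
  G: 10111 (length 5)
Average length = Σ p(s) × length(s) = 2.4815 bits


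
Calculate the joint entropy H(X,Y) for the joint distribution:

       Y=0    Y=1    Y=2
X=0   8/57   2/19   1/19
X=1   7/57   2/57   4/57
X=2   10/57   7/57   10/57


H(X,Y) = -Σ p(x,y) log₂ p(x,y)
  p(0,0)=8/57: -0.1404 × log₂(0.1404) = 0.3976
  p(0,1)=2/19: -0.1053 × log₂(0.1053) = 0.3419
  p(0,2)=1/19: -0.0526 × log₂(0.0526) = 0.2236
  p(1,0)=7/57: -0.1228 × log₂(0.1228) = 0.3716
  p(1,1)=2/57: -0.0351 × log₂(0.0351) = 0.1696
  p(1,2)=4/57: -0.0702 × log₂(0.0702) = 0.2690
  p(2,0)=10/57: -0.1754 × log₂(0.1754) = 0.4405
  p(2,1)=7/57: -0.1228 × log₂(0.1228) = 0.3716
  p(2,2)=10/57: -0.1754 × log₂(0.1754) = 0.4405
H(X,Y) = 3.0258 bits


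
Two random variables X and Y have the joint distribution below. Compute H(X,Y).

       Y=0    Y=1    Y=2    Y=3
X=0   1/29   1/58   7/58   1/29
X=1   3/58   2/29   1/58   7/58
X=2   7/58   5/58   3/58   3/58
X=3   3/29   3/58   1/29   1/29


H(X,Y) = -Σ p(x,y) log₂ p(x,y)
  p(0,0)=1/29: -0.0345 × log₂(0.0345) = 0.1675
  p(0,1)=1/58: -0.0172 × log₂(0.0172) = 0.1010
  p(0,2)=7/58: -0.1207 × log₂(0.1207) = 0.3682
  p(0,3)=1/29: -0.0345 × log₂(0.0345) = 0.1675
  p(1,0)=3/58: -0.0517 × log₂(0.0517) = 0.2210
  p(1,1)=2/29: -0.0690 × log₂(0.0690) = 0.2661
  p(1,2)=1/58: -0.0172 × log₂(0.0172) = 0.1010
  p(1,3)=7/58: -0.1207 × log₂(0.1207) = 0.3682
  p(2,0)=7/58: -0.1207 × log₂(0.1207) = 0.3682
  p(2,1)=5/58: -0.0862 × log₂(0.0862) = 0.3048
  p(2,2)=3/58: -0.0517 × log₂(0.0517) = 0.2210
  p(2,3)=3/58: -0.0517 × log₂(0.0517) = 0.2210
  p(3,0)=3/29: -0.1034 × log₂(0.1034) = 0.3386
  p(3,1)=3/58: -0.0517 × log₂(0.0517) = 0.2210
  p(3,2)=1/29: -0.0345 × log₂(0.0345) = 0.1675
  p(3,3)=1/29: -0.0345 × log₂(0.0345) = 0.1675
H(X,Y) = 3.7702 bits


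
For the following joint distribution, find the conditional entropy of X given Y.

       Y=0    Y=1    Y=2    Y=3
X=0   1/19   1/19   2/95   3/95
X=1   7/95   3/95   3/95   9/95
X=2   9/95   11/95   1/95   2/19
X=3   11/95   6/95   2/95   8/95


H(X|Y) = Σ_y p(y) H(X|Y=y)
  p(Y=0) = 32/95, H(X|Y=0) = 1.9424
  p(Y=1) = 5/19, H(X|Y=1) = 1.8467
  p(Y=2) = 8/95, H(X|Y=2) = 1.9056
  p(Y=3) = 6/19, H(X|Y=3) = 1.8901
H(X|Y) = 0.3368×1.9424 + 0.2632×1.8467 + 0.0842×1.9056 + 0.3158×1.8901 = 1.8976 bits


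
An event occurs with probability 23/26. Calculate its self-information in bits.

Information content I(x) = -log₂(p(x))
I = -log₂(23/26) = -log₂(0.8846)
I = 0.1769 bits


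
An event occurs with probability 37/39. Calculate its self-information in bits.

Information content I(x) = -log₂(p(x))
I = -log₂(37/39) = -log₂(0.9487)
I = 0.0759 bits


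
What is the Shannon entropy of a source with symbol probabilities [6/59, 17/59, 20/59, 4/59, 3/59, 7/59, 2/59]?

H(X) = -Σ p(x) log₂ p(x)
  -6/59 × log₂(6/59) = 0.3354
  -17/59 × log₂(17/59) = 0.5173
  -20/59 × log₂(20/59) = 0.5291
  -4/59 × log₂(4/59) = 0.2632
  -3/59 × log₂(3/59) = 0.2185
  -7/59 × log₂(7/59) = 0.3649
  -2/59 × log₂(2/59) = 0.1655
H(X) = 2.3938 bits


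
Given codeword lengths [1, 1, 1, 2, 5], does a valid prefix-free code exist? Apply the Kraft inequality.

Kraft inequality: Σ 2^(-l_i) ≤ 1 for prefix-free code
Calculating: 2^(-1) + 2^(-1) + 2^(-1) + 2^(-2) + 2^(-5)
= 0.5 + 0.5 + 0.5 + 0.25 + 0.03125
= 1.7812
Since 1.7812 > 1, prefix-free code does not exist


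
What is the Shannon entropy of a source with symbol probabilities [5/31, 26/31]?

H(X) = -Σ p(x) log₂ p(x)
  -5/31 × log₂(5/31) = 0.4246
  -26/31 × log₂(26/31) = 0.2128
H(X) = 0.6374 bits


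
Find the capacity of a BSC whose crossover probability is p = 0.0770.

For BSC with error probability p:
C = 1 - H(p) where H(p) is binary entropy
H(0.0770) = -0.0770 × log₂(0.0770) - 0.9230 × log₂(0.9230)
H(p) = 0.3915
C = 1 - 0.3915 = 0.6085 bits/use


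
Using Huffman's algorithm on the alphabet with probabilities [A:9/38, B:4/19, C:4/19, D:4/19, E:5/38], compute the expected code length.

Huffman tree construction:
Combine smallest probabilities repeatedly
Resulting codes:
  A: 10 (length 2)
  B: 111 (length 3)
  C: 00 (length 2)
  D: 01 (length 2)
  E: 110 (length 3)
Average length = Σ p(s) × length(s) = 2.3421 bits


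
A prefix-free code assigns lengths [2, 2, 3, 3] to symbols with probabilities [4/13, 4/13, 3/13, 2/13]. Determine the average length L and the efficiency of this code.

Average length L = Σ p_i × l_i = 2.3846 bits
Entropy H = 1.9501 bits
Efficiency η = H/L × 100% = 81.78%


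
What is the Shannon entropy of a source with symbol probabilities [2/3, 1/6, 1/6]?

H(X) = -Σ p(x) log₂ p(x)
  -2/3 × log₂(2/3) = 0.3900
  -1/6 × log₂(1/6) = 0.4308
  -1/6 × log₂(1/6) = 0.4308
H(X) = 1.2516 bits


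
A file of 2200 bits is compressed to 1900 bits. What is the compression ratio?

Compression ratio = Original / Compressed
= 2200 / 1900 = 1.16:1


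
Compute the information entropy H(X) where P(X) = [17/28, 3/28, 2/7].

H(X) = -Σ p(x) log₂ p(x)
  -17/28 × log₂(17/28) = 0.4371
  -3/28 × log₂(3/28) = 0.3453
  -2/7 × log₂(2/7) = 0.5164
H(X) = 1.2987 bits


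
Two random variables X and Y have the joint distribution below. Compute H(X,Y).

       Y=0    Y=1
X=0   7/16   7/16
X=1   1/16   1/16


H(X,Y) = -Σ p(x,y) log₂ p(x,y)
  p(0,0)=7/16: -0.4375 × log₂(0.4375) = 0.5218
  p(0,1)=7/16: -0.4375 × log₂(0.4375) = 0.5218
  p(1,0)=1/16: -0.0625 × log₂(0.0625) = 0.2500
  p(1,1)=1/16: -0.0625 × log₂(0.0625) = 0.2500
H(X,Y) = 1.5436 bits


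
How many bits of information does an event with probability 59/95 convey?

Information content I(x) = -log₂(p(x))
I = -log₂(59/95) = -log₂(0.6211)
I = 0.6872 bits


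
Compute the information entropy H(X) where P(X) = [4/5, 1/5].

H(X) = -Σ p(x) log₂ p(x)
  -4/5 × log₂(4/5) = 0.2575
  -1/5 × log₂(1/5) = 0.4644
H(X) = 0.7219 bits


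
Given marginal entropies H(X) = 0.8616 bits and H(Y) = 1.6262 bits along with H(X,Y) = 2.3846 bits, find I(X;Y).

I(X;Y) = H(X) + H(Y) - H(X,Y)
I(X;Y) = 0.8616 + 1.6262 - 2.3846 = 0.1032 bits


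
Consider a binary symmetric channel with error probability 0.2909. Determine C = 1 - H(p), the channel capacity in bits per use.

For BSC with error probability p:
C = 1 - H(p) where H(p) is binary entropy
H(0.2909) = -0.2909 × log₂(0.2909) - 0.7091 × log₂(0.7091)
H(p) = 0.8699
C = 1 - 0.8699 = 0.1301 bits/use


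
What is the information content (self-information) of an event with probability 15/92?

Information content I(x) = -log₂(p(x))
I = -log₂(15/92) = -log₂(0.1630)
I = 2.6167 bits


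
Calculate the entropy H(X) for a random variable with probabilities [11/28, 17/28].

H(X) = -Σ p(x) log₂ p(x)
  -11/28 × log₂(11/28) = 0.5295
  -17/28 × log₂(17/28) = 0.4371
H(X) = 0.9666 bits


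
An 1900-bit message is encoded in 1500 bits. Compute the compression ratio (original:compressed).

Compression ratio = Original / Compressed
= 1900 / 1500 = 1.27:1


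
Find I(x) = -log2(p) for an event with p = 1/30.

Information content I(x) = -log₂(p(x))
I = -log₂(1/30) = -log₂(0.0333)
I = 4.9069 bits


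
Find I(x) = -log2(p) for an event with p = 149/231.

Information content I(x) = -log₂(p(x))
I = -log₂(149/231) = -log₂(0.6450)
I = 0.6326 bits


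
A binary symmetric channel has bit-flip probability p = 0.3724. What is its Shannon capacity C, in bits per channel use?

For BSC with error probability p:
C = 1 - H(p) where H(p) is binary entropy
H(0.3724) = -0.3724 × log₂(0.3724) - 0.6276 × log₂(0.6276)
H(p) = 0.9525
C = 1 - 0.9525 = 0.0475 bits/use


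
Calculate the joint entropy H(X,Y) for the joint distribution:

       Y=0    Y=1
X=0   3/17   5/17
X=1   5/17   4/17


H(X,Y) = -Σ p(x,y) log₂ p(x,y)
  p(0,0)=3/17: -0.1765 × log₂(0.1765) = 0.4416
  p(0,1)=5/17: -0.2941 × log₂(0.2941) = 0.5193
  p(1,0)=5/17: -0.2941 × log₂(0.2941) = 0.5193
  p(1,1)=4/17: -0.2353 × log₂(0.2353) = 0.4912
H(X,Y) = 1.9713 bits


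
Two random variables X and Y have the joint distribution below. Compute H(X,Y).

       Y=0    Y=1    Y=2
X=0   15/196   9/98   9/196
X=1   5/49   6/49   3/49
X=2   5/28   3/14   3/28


H(X,Y) = -Σ p(x,y) log₂ p(x,y)
  p(0,0)=15/196: -0.0765 × log₂(0.0765) = 0.2838
  p(0,1)=9/98: -0.0918 × log₂(0.0918) = 0.3164
  p(0,2)=9/196: -0.0459 × log₂(0.0459) = 0.2041
  p(1,0)=5/49: -0.1020 × log₂(0.1020) = 0.3360
  p(1,1)=6/49: -0.1224 × log₂(0.1224) = 0.3710
  p(1,2)=3/49: -0.0612 × log₂(0.0612) = 0.2467
  p(2,0)=5/28: -0.1786 × log₂(0.1786) = 0.4438
  p(2,1)=3/14: -0.2143 × log₂(0.2143) = 0.4762
  p(2,2)=3/28: -0.1071 × log₂(0.1071) = 0.3453
H(X,Y) = 3.0232 bits


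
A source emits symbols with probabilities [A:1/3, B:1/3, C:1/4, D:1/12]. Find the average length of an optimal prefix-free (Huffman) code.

Huffman tree construction:
Combine smallest probabilities repeatedly
Resulting codes:
  A: 10 (length 2)
  B: 11 (length 2)
  C: 01 (length 2)
  D: 00 (length 2)
Average length = Σ p(s) × length(s) = 2.0000 bits


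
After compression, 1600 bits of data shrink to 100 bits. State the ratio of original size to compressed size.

Compression ratio = Original / Compressed
= 1600 / 100 = 16.00:1


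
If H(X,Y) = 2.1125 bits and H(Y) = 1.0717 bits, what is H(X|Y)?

Chain rule: H(X,Y) = H(X|Y) + H(Y)
H(X|Y) = H(X,Y) - H(Y) = 2.1125 - 1.0717 = 1.0408 bits


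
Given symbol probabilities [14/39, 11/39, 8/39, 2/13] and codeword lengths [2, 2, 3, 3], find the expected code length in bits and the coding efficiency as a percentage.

Average length L = Σ p_i × l_i = 2.3590 bits
Entropy H = 1.9299 bits
Efficiency η = H/L × 100% = 81.81%


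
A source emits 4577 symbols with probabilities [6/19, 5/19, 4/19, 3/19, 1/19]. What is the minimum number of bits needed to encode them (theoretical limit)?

Entropy H = 2.1493 bits/symbol
Minimum bits = H × n = 2.1493 × 4577
= 9837.25 bits


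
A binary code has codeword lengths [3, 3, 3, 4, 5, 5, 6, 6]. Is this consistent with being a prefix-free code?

Kraft inequality: Σ 2^(-l_i) ≤ 1 for prefix-free code
Calculating: 2^(-3) + 2^(-3) + 2^(-3) + 2^(-4) + 2^(-5) + 2^(-5) + 2^(-6) + 2^(-6)
= 0.125 + 0.125 + 0.125 + 0.0625 + 0.03125 + 0.03125 + 0.015625 + 0.015625
= 0.5312
Since 0.5312 ≤ 1, prefix-free code exists


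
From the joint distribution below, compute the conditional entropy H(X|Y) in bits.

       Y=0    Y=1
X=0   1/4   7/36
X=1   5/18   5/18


H(X|Y) = Σ_y p(y) H(X|Y=y)
  p(Y=0) = 19/36, H(X|Y=0) = 0.9980
  p(Y=1) = 17/36, H(X|Y=1) = 0.9774
H(X|Y) = 0.5278×0.9980 + 0.4722×0.9774 = 0.9883 bits


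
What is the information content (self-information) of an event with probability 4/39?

Information content I(x) = -log₂(p(x))
I = -log₂(4/39) = -log₂(0.1026)
I = 3.2854 bits


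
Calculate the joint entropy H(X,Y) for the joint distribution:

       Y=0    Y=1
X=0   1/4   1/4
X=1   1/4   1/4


H(X,Y) = -Σ p(x,y) log₂ p(x,y)
  p(0,0)=1/4: -0.2500 × log₂(0.2500) = 0.5000
  p(0,1)=1/4: -0.2500 × log₂(0.2500) = 0.5000
  p(1,0)=1/4: -0.2500 × log₂(0.2500) = 0.5000
  p(1,1)=1/4: -0.2500 × log₂(0.2500) = 0.5000
H(X,Y) = 2.0000 bits


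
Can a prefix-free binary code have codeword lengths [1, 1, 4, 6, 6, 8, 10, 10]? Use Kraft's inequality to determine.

Kraft inequality: Σ 2^(-l_i) ≤ 1 for prefix-free code
Calculating: 2^(-1) + 2^(-1) + 2^(-4) + 2^(-6) + 2^(-6) + 2^(-8) + 2^(-10) + 2^(-10)
= 0.5 + 0.5 + 0.0625 + 0.015625 + 0.015625 + 0.00390625 + 0.0009765625 + 0.0009765625
= 1.0996
Since 1.0996 > 1, prefix-free code does not exist


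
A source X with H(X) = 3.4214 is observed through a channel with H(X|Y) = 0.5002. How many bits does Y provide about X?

I(X;Y) = H(X) - H(X|Y)
I(X;Y) = 3.4214 - 0.5002 = 2.9212 bits


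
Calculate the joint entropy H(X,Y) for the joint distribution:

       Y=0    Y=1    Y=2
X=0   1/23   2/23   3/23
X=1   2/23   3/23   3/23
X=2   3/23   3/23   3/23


H(X,Y) = -Σ p(x,y) log₂ p(x,y)
  p(0,0)=1/23: -0.0435 × log₂(0.0435) = 0.1967
  p(0,1)=2/23: -0.0870 × log₂(0.0870) = 0.3064
  p(0,2)=3/23: -0.1304 × log₂(0.1304) = 0.3833
  p(1,0)=2/23: -0.0870 × log₂(0.0870) = 0.3064
  p(1,1)=3/23: -0.1304 × log₂(0.1304) = 0.3833
  p(1,2)=3/23: -0.1304 × log₂(0.1304) = 0.3833
  p(2,0)=3/23: -0.1304 × log₂(0.1304) = 0.3833
  p(2,1)=3/23: -0.1304 × log₂(0.1304) = 0.3833
  p(2,2)=3/23: -0.1304 × log₂(0.1304) = 0.3833
H(X,Y) = 3.1092 bits


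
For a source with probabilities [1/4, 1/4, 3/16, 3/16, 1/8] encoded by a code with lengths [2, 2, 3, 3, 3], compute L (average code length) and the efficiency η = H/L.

Average length L = Σ p_i × l_i = 2.5000 bits
Entropy H = 2.2806 bits
Efficiency η = H/L × 100% = 91.23%


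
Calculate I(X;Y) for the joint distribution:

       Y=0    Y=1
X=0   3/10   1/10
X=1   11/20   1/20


H(X) = 0.9710, H(Y) = 0.6098, H(X,Y) = 1.5438
I(X;Y) = H(X) + H(Y) - H(X,Y) = 0.0370 bits


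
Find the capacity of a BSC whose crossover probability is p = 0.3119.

For BSC with error probability p:
C = 1 - H(p) where H(p) is binary entropy
H(0.3119) = -0.3119 × log₂(0.3119) - 0.6881 × log₂(0.6881)
H(p) = 0.8954
C = 1 - 0.8954 = 0.1046 bits/use
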